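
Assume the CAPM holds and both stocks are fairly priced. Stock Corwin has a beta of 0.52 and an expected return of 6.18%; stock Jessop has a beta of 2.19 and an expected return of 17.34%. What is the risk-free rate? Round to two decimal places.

Both satisfy E(R) = R_f + β·MRP, so the slope of the SML is
MRP = (17.34% − 6.18%) / (2.19 − 0.52) = 11.16% / 1.67 = 6.6826%
R_f = E(R_Corwin) − β_Corwin·MRP = 6.18% − 0.52 × 6.6826% = 2.7050%

2.71%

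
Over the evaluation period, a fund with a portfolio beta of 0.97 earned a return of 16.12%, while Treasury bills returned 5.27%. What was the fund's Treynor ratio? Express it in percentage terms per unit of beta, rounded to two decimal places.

11.19%

Treynor = (R_P − R_f) / β_P = (16.12% − 5.27%) / 0.9700 = 10.85% / 0.9700 = 11.19%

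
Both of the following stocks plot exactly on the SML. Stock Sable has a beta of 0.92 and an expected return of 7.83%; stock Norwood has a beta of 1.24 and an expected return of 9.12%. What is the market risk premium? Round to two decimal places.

Both satisfy E(R) = R_f + β·MRP, so the slope of the SML is
MRP = (9.12% − 7.83%) / (1.24 − 0.92) = 1.29% / 0.32 = 4.0313%

4.03%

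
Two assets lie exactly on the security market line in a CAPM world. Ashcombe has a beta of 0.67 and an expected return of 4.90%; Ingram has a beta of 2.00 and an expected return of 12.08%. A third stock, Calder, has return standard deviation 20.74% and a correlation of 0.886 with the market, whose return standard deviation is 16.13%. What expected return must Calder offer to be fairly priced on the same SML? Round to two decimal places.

7.43%

MRP = (12.08% − 4.90%) / (2.00 − 0.67) = 5.3985%
R_f = 4.90% − 0.67 × 5.3985% = 1.2830%
β_Calder = ρ·σ_i/σ_m = 0.886 × 20.74 / 16.13 = 1.1392
E(R_Calder) = R_f + β × MRP = 1.2830% + 1.1392 × 5.3985% = 7.43%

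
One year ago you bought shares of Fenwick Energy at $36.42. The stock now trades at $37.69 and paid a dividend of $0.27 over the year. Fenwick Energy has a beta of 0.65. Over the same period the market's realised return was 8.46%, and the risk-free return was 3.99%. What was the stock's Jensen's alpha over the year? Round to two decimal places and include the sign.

-2.67%

Realised HPR = (P1 + D1 − P0) / P0 = (37.69 + 0.27 − 36.42) / 36.42 = 1.54 / 36.42 = 4.2284%
MRP = 8.46% − 3.99% = 4.47%
CAPM required = R_f + β·MRP = 3.99% + 0.65 × 4.47% = 6.8955%
α = realised − required = 4.2284% − 6.8955% = -2.67%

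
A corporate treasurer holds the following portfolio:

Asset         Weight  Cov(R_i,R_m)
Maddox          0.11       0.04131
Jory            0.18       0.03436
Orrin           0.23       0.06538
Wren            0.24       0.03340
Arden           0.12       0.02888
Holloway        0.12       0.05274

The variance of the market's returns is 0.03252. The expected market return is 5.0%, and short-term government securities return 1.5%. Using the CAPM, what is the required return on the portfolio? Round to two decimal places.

6.19%

β_Maddox = 0.04131 / 0.03252 = 1.2703
β_Jory = 0.03436 / 0.03252 = 1.0566
β_Orrin = 0.06538 / 0.03252 = 2.0105
β_Wren = 0.03340 / 0.03252 = 1.0271
β_Arden = 0.02888 / 0.03252 = 0.8881
β_Holloway = 0.05274 / 0.03252 = 1.6218
β_P = Σ w_i β_i = 0.11×1.2703 + 0.18×1.0566 + 0.23×2.0105 + 0.24×1.0271 + 0.12×0.8881 + 0.12×1.6218 = 1.3400
MRP = 5.0% − 1.5% = 3.50%
E(R_P) = R_f + β_P × MRP = 1.5% + 1.3400 × 3.5% = 6.19%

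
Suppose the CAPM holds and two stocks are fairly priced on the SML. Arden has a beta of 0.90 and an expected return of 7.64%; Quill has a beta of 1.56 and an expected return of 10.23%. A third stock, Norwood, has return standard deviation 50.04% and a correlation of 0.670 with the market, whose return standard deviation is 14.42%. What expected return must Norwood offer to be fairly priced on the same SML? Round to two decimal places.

MRP = (10.23% − 7.64%) / (1.56 − 0.90) = 3.9242%
R_f = 7.64% − 0.90 × 3.9242% = 4.1082%
β_Norwood = ρ·σ_i/σ_m = 0.670 × 50.04 / 14.42 = 2.3250
E(R_Norwood) = R_f + β × MRP = 4.1082% + 2.3250 × 3.9242% = 13.23%

13.23%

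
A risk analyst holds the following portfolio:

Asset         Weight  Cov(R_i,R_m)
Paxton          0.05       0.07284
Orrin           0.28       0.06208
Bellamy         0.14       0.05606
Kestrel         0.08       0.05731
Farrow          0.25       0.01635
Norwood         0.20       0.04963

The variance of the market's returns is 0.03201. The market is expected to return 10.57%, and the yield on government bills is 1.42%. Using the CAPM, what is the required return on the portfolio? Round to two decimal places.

14.99%

β_Paxton = 0.07284 / 0.03201 = 2.2755
β_Orrin = 0.06208 / 0.03201 = 1.9394
β_Bellamy = 0.05606 / 0.03201 = 1.7513
β_Kestrel = 0.05731 / 0.03201 = 1.7904
β_Farrow = 0.01635 / 0.03201 = 0.5108
β_Norwood = 0.04963 / 0.03201 = 1.5505
β_P = Σ w_i β_i = 0.05×2.2755 + 0.28×1.9394 + 0.14×1.7513 + 0.08×1.7904 + 0.25×0.5108 + 0.20×1.5505 = 1.4830
MRP = 10.57% − 1.42% = 9.15%
E(R_P) = R_f + β_P × MRP = 1.42% + 1.4830 × 9.15% = 14.99%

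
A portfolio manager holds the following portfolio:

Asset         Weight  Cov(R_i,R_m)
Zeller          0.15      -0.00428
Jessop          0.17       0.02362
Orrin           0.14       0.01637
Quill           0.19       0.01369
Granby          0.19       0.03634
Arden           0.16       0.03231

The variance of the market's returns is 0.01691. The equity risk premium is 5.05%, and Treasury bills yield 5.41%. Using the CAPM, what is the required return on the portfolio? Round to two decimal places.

β_Zeller = -0.00428 / 0.01691 = -0.2531
β_Jessop = 0.02362 / 0.01691 = 1.3968
β_Orrin = 0.01637 / 0.01691 = 0.9681
β_Quill = 0.01369 / 0.01691 = 0.8096
β_Granby = 0.03634 / 0.01691 = 2.1490
β_Arden = 0.03231 / 0.01691 = 1.9107
β_P = Σ w_i β_i = 0.15×-0.2531 + 0.17×1.3968 + 0.14×0.9681 + 0.19×0.8096 + 0.19×2.1490 + 0.16×1.9107 = 1.2029
E(R_P) = R_f + β_P × MRP = 5.41% + 1.2029 × 5.05% = 11.48%

11.48%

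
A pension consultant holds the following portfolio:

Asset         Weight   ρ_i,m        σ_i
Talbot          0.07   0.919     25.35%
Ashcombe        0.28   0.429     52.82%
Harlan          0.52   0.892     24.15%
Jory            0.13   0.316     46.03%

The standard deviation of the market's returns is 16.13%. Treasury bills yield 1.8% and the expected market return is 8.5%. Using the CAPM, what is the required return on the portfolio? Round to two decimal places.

10.55%

β_Talbot = 0.919 × 25.35% / 16.13% = 1.4443
β_Ashcombe = 0.429 × 52.82% / 16.13% = 1.4048
β_Harlan = 0.892 × 24.15% / 16.13% = 1.3355
β_Jory = 0.316 × 46.03% / 16.13% = 0.9018
β_P = Σ w_i β_i = 0.07×1.4443 + 0.28×1.4048 + 0.52×1.3355 + 0.13×0.9018 = 1.3061
MRP = 8.5% − 1.8% = 6.70%
E(R_P) = R_f + β_P × MRP = 1.8% + 1.3061 × 6.7% = 10.55%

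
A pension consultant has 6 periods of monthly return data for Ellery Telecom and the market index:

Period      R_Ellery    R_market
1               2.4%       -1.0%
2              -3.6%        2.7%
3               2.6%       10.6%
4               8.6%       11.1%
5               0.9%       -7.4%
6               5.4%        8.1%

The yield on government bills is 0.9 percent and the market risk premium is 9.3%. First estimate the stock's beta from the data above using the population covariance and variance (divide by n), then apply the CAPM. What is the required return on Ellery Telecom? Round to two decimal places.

3.77%

Mean R_i = (2.4 − 3.6 + 2.6 + 8.6 + 0.9 + 5.4) / 6 = 2.7167%
Mean R_m = (-1.0 + 2.7 + 10.6 + 11.1 − 7.4 + 8.1) / 6 = 4.0167%
Σ(R_i − R̄_i)(R_m − R̄_m) = 82.5083  ⇒  Cov = 82.5083 / 6 = 13.7514
Σ(R_m − R̄_m)² = 267.4283  ⇒  Var(R_m) = 267.4283 / 6 = 44.5714
β = Cov / Var(R_m) = 13.7514 / 44.5714 = 0.3085
E(R) = R_f + β × MRP = 0.9% + 0.3085 × 9.3% = 3.77%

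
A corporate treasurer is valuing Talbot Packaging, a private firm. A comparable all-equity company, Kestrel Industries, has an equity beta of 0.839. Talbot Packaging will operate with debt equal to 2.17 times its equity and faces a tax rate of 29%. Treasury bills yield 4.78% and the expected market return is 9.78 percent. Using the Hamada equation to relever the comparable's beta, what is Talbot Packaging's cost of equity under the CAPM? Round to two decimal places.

15.44%

β_L = β_U × [1 + (1 − t)(D/E)] = 0.839 × [1 + (1 − 0.29) × 2.17]
    = 0.839 × [1 + 0.71 × 2.17] = 0.839 × 2.5407 = 2.1316
MRP = 9.78% − 4.78% = 5.00%
E(R) = R_f + β_L × MRP = 4.78% + 2.1316 × 5.00% = 15.44%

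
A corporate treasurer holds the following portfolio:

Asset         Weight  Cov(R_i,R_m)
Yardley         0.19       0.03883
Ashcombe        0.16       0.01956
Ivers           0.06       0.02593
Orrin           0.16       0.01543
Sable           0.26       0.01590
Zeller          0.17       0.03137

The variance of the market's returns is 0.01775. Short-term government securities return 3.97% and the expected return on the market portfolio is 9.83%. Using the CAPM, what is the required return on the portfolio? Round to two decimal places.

11.89%

β_Yardley = 0.03883 / 0.01775 = 2.1876
β_Ashcombe = 0.01956 / 0.01775 = 1.1020
β_Ivers = 0.02593 / 0.01775 = 1.4608
β_Orrin = 0.01543 / 0.01775 = 0.8693
β_Sable = 0.01590 / 0.01775 = 0.8958
β_Zeller = 0.03137 / 0.01775 = 1.7673
β_P = Σ w_i β_i = 0.19×2.1876 + 0.16×1.1020 + 0.06×1.4608 + 0.16×0.8693 + 0.26×0.8958 + 0.17×1.7673 = 1.3520
MRP = 9.83% − 3.97% = 5.86%
E(R_P) = R_f + β_P × MRP = 3.97% + 1.3520 × 5.86% = 11.89%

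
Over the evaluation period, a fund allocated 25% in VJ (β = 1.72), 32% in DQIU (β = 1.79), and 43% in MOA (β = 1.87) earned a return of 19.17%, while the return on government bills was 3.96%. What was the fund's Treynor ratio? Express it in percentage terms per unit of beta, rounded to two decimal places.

8.42%

β_P = 0.25×1.72 + 0.32×1.79 + 0.43×1.87 = 1.8069
Treynor = (R_P − R_f) / β_P = (19.17% − 3.96%) / 1.8069 = 15.21% / 1.8069 = 8.42%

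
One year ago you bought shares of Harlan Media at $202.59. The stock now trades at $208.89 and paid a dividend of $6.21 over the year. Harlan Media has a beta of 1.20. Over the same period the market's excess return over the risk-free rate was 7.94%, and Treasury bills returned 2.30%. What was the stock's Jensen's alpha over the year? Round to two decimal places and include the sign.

-5.65%

Realised HPR = (P1 + D1 − P0) / P0 = (208.89 + 6.21 − 202.59) / 202.59 = 12.51 / 202.59 = 6.1750%
CAPM required = R_f + β·MRP = 2.30% + 1.20 × 7.94% = 11.8280%
α = realised − required = 6.1750% − 11.8280% = -5.65%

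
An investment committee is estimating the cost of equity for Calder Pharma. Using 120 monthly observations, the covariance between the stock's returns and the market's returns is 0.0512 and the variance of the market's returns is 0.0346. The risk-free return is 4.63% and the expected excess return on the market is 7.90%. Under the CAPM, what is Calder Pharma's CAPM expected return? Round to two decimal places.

β = Cov(R_i, R_m) / Var(R_m) = 0.0512 / 0.0346 = 1.4798
E(R) = R_f + β × MRP = 4.63% + 1.4798 × 7.90% = 16.32%

16.32%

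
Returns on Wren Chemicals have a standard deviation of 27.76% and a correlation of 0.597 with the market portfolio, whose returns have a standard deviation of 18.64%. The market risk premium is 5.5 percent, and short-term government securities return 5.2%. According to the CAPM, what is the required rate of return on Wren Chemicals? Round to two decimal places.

10.09%

β = ρ × σ_i / σ_m = 0.597 × 27.76% / 18.64% = 0.8891
E(R) = 5.2% + 0.8891 × 5.5% = 10.09%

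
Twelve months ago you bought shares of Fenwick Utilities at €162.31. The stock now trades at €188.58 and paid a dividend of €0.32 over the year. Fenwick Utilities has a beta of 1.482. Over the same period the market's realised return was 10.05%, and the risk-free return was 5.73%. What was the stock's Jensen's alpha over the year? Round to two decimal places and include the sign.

Realised HPR = (P1 + D1 − P0) / P0 = (188.58 + 0.32 − 162.31) / 162.31 = 26.59 / 162.31 = 16.3822%
MRP = 10.05% − 5.73% = 4.32%
CAPM required = R_f + β·MRP = 5.73% + 1.482 × 4.32% = 12.13224%
α = realised − required = 16.3822% − 12.13224% = +4.25%

+4.25%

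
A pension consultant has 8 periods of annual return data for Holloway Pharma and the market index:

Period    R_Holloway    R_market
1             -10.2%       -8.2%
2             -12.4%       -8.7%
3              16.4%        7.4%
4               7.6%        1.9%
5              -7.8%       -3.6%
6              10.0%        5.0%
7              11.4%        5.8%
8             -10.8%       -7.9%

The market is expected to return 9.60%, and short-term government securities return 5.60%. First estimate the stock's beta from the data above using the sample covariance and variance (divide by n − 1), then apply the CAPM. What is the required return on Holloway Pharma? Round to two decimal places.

12.47%

Mean R_i = (-10.2 − 12.4 + 16.4 + 7.6 − 7.8 + 10.0 + 11.4 − 10.8) / 8 = 0.5250%
Mean R_m = (-8.2 − 8.7 + 7.4 + 1.9 − 3.6 + 5.0 + 5.8 − 7.9) / 8 = -1.0375%
Σ(R_i − R̄_i)(R_m − R̄_m) = 561.1975  ⇒  Cov = 561.1975 / 7 = 80.1711
Σ(R_m − R̄_m)² = 326.6988  ⇒  Var(R_m) = 326.6988 / 7 = 46.6713
β = Cov / Var(R_m) = 80.1711 / 46.6713 = 1.7178
MRP = 9.60% − 5.60% = 4.00%
E(R) = R_f + β × MRP = 5.60% + 1.7178 × 4.00% = 12.47%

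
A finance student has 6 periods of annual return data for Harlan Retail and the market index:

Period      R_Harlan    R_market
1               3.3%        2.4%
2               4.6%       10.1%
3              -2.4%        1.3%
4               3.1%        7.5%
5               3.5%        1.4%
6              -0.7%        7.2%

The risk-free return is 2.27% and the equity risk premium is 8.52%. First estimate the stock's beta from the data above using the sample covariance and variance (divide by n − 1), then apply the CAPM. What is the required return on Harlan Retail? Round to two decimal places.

4.39%

Mean R_i = (3.3 + 4.6 − 2.4 + 3.1 + 3.5 − 0.7) / 6 = 1.9000%
Mean R_m = (2.4 + 10.1 + 1.3 + 7.5 + 1.4 + 7.2) / 6 = 4.9833%
Σ(R_i − R̄_i)(R_m − R̄_m) = 17.5600  ⇒  Cov = 17.5600 / 5 = 3.5120
Σ(R_m − R̄_m)² = 70.5083  ⇒  Var(R_m) = 70.5083 / 5 = 14.1017
β = Cov / Var(R_m) = 3.5120 / 14.1017 = 0.2490
E(R) = R_f + β × MRP = 2.27% + 0.2490 × 8.52% = 4.39%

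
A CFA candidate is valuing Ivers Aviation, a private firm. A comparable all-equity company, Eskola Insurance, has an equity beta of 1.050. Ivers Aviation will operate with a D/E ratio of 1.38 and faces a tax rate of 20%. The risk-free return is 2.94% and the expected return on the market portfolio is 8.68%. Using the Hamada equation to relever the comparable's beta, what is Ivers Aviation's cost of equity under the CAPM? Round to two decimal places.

β_L = β_U × [1 + (1 − t)(D/E)] = 1.050 × [1 + (1 − 0.20) × 1.38]
    = 1.050 × [1 + 0.80 × 1.38] = 1.050 × 2.1040 = 2.2092
MRP = 8.68% − 2.94% = 5.74%
E(R) = R_f + β_L × MRP = 2.94% + 2.2092 × 5.74% = 15.62%

15.62%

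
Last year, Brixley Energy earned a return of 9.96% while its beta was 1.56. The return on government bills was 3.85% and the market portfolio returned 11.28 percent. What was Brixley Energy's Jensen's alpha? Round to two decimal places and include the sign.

Market excess return = 11.28% − 3.85% = 7.43%
CAPM benchmark = R_f + β(R_m − R_f) = 3.85% + 1.56 × 7.43% = 15.4408%
α = actual − benchmark = 9.96% − 15.4408% = -5.48%

-5.48%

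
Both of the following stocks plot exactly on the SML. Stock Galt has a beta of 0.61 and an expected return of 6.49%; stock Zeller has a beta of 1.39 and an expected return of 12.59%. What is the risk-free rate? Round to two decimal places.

1.72%

Both satisfy E(R) = R_f + β·MRP, so the slope of the SML is
MRP = (12.59% − 6.49%) / (1.39 − 0.61) = 6.10% / 0.78 = 7.8205%
R_f = E(R_Galt) − β_Galt·MRP = 6.49% − 0.61 × 7.8205% = 1.7195%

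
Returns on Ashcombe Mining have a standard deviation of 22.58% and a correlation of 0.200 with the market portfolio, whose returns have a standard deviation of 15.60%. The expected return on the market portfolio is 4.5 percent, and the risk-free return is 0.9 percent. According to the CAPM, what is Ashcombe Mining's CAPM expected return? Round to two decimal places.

β = ρ × σ_i / σ_m = 0.200 × 22.58% / 15.60% = 0.2895
MRP = 4.5% − 0.9% = 3.60%
E(R) = 0.9% + 0.2895 × 3.6% = 1.94%

1.94%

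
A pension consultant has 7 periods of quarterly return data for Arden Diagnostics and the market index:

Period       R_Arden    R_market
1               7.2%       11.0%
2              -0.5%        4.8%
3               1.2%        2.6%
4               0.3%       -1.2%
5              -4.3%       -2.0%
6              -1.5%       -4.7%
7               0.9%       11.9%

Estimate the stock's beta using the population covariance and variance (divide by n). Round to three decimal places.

0.384

Mean R_i = (7.2 − 0.5 + 1.2 + 0.3 − 4.3 − 1.5 + 0.9) / 7 = 0.4714%
Mean R_m = (11.0 + 4.8 + 2.6 − 1.2 − 2.0 − 4.7 + 11.9) / 7 = 3.2000%
Σ(R_i − R̄_i)(R_m − R̄_m) = 95.3600  ⇒  Cov = 95.3600 / 7 = 13.6229
Σ(R_m − R̄_m)² = 248.2600  ⇒  Var(R_m) = 248.2600 / 7 = 35.4657
β = Cov / Var(R_m) = 13.6229 / 35.4657 = 0.3841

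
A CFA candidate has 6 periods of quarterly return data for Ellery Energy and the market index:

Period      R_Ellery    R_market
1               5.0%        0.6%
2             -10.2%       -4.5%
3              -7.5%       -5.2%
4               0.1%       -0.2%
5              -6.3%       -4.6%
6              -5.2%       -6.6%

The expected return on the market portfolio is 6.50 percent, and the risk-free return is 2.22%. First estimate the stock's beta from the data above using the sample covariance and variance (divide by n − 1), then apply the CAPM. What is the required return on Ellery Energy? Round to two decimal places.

9.17%

Mean R_i = (5.0 − 10.2 − 7.5 + 0.1 − 6.3 − 5.2) / 6 = -4.0167%
Mean R_m = (0.6 − 4.5 − 5.2 − 0.2 − 4.6 − 6.6) / 6 = -3.4167%
Σ(R_i − R̄_i)(R_m − R̄_m) = 68.8383  ⇒  Cov = 68.8383 / 5 = 13.7677
Σ(R_m − R̄_m)² = 42.3683  ⇒  Var(R_m) = 42.3683 / 5 = 8.4737
β = Cov / Var(R_m) = 13.7677 / 8.4737 = 1.6248
MRP = 6.50% − 2.22% = 4.28%
E(R) = R_f + β × MRP = 2.22% + 1.6248 × 4.28% = 9.17%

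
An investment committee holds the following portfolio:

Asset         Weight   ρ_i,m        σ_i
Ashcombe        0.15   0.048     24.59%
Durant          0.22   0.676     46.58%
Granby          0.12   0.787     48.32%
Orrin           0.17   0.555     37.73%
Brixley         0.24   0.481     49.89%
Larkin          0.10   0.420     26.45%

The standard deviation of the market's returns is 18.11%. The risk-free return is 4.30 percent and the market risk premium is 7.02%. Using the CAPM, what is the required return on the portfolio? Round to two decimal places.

β_Ashcombe = 0.048 × 24.59% / 18.11% = 0.0652
β_Durant = 0.676 × 46.58% / 18.11% = 1.7387
β_Granby = 0.787 × 48.32% / 18.11% = 2.0998
β_Orrin = 0.555 × 37.73% / 18.11% = 1.1563
β_Brixley = 0.481 × 49.89% / 18.11% = 1.3251
β_Larkin = 0.420 × 26.45% / 18.11% = 0.6134
β_P = Σ w_i β_i = 0.15×0.0652 + 0.22×1.7387 + 0.12×2.0998 + 0.17×1.1563 + 0.24×1.3251 + 0.10×0.6134 = 1.2202
E(R_P) = R_f + β_P × MRP = 4.30% + 1.2202 × 7.02% = 12.87%

12.87%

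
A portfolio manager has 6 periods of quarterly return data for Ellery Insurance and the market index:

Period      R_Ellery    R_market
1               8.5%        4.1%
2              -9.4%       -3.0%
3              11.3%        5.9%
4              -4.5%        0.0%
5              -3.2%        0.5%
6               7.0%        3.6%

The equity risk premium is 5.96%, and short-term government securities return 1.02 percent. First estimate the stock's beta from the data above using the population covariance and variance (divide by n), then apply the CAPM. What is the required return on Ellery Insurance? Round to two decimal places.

16.16%

Mean R_i = (8.5 − 9.4 + 11.3 − 4.5 − 3.2 + 7.0) / 6 = 1.6167%
Mean R_m = (4.1 − 3.0 + 5.9 + 0.0 + 0.5 + 3.6) / 6 = 1.8500%
Σ(R_i − R̄_i)(R_m − R̄_m) = 135.3750  ⇒  Cov = 135.3750 / 6 = 22.5625
Σ(R_m − R̄_m)² = 53.2950  ⇒  Var(R_m) = 53.2950 / 6 = 8.8825
β = Cov / Var(R_m) = 22.5625 / 8.8825 = 2.5401
E(R) = R_f + β × MRP = 1.02% + 2.5401 × 5.96% = 16.16%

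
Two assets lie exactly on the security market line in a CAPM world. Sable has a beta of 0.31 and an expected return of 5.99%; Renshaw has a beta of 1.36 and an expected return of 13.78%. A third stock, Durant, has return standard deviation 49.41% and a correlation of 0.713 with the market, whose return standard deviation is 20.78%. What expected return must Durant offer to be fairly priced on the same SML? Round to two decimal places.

16.27%

MRP = (13.78% − 5.99%) / (1.36 − 0.31) = 7.4190%
R_f = 5.99% − 0.31 × 7.4190% = 3.6901%
β_Durant = ρ·σ_i/σ_m = 0.713 × 49.41 / 20.78 = 1.6953
E(R_Durant) = R_f + β × MRP = 3.6901% + 1.6953 × 7.4190% = 16.27%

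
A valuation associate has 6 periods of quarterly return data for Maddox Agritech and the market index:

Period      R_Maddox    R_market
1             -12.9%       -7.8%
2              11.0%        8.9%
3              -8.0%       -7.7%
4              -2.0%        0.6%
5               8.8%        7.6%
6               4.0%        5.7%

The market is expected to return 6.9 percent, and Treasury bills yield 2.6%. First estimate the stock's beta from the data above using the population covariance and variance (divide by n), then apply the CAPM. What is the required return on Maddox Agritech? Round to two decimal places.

Mean R_i = (-12.9 + 11.0 − 8.0 − 2.0 + 8.8 + 4.0) / 6 = 0.1500%
Mean R_m = (-7.8 + 8.9 − 7.7 + 0.6 + 7.6 + 5.7) / 6 = 1.2167%
Σ(R_i − R̄_i)(R_m − R̄_m) = 347.5050  ⇒  Cov = 347.5050 / 6 = 57.9175
Σ(R_m − R̄_m)² = 281.0683  ⇒  Var(R_m) = 281.0683 / 6 = 46.8447
β = Cov / Var(R_m) = 57.9175 / 46.8447 = 1.2364
MRP = 6.9% − 2.6% = 4.30%
E(R) = R_f + β × MRP = 2.6% + 1.2364 × 4.3% = 7.92%

7.92%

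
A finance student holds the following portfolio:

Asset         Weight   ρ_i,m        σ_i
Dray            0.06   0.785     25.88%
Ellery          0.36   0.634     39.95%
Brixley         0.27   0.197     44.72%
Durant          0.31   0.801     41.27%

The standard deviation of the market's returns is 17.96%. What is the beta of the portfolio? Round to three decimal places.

1.279

β_Dray = 0.785 × 25.88% / 17.96% = 1.1312
β_Ellery = 0.634 × 39.95% / 17.96% = 1.4103
β_Brixley = 0.197 × 44.72% / 17.96% = 0.4905
β_Durant = 0.801 × 41.27% / 17.96% = 1.8406
β_P = Σ w_i β_i = 0.06×1.1312 + 0.36×1.4103 + 0.27×0.4905 + 0.31×1.8406 = 1.2786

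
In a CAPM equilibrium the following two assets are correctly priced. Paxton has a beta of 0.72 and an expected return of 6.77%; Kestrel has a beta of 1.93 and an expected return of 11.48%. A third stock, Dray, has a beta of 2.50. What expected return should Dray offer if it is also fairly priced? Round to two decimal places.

MRP (SML slope) = (11.48% − 6.77%) / (1.93 − 0.72) = 4.71% / 1.21 = 3.8926%
R_f (intercept) = 6.77% − 0.72 × 3.8926% = 3.9673%
E(R_Dray) = R_f + β × MRP = 3.9673% + 2.50 × 3.8926% = 13.70%

13.70%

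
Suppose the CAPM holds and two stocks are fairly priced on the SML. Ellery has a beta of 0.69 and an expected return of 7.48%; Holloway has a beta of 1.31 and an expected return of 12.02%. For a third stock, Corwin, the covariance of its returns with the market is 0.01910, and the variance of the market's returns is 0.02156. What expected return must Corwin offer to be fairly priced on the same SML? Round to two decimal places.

MRP = (12.02% − 7.48%) / (1.31 − 0.69) = 7.3226%
R_f = 7.48% − 0.69 × 7.3226% = 2.4274%
β_Corwin = Cov / Var(R_m) = 0.01910 / 0.02156 = 0.8859
E(R_Corwin) = R_f + β × MRP = 2.4274% + 0.8859 × 7.3226% = 8.91%

8.91%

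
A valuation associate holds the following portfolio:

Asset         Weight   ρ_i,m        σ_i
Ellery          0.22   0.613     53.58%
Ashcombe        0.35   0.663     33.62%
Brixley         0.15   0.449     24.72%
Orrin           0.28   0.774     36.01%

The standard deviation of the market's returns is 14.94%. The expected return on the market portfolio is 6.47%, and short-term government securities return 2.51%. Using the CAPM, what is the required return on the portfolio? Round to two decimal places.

9.00%

β_Ellery = 0.613 × 53.58% / 14.94% = 2.1984
β_Ashcombe = 0.663 × 33.62% / 14.94% = 1.4920
β_Brixley = 0.449 × 24.72% / 14.94% = 0.7429
β_Orrin = 0.774 × 36.01% / 14.94% = 1.8656
β_P = Σ w_i β_i = 0.22×2.1984 + 0.35×1.4920 + 0.15×0.7429 + 0.28×1.8656 = 1.6397
MRP = 6.47% − 2.51% = 3.96%
E(R_P) = R_f + β_P × MRP = 2.51% + 1.6397 × 3.96% = 9.00%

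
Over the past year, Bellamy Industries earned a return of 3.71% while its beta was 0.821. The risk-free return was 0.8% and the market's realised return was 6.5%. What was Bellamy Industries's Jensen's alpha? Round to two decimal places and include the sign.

Market excess return = 6.5% − 0.8% = 5.70%
CAPM benchmark = R_f + β(R_m − R_f) = 0.8% + 0.821 × 5.7% = 5.4797%
α = actual − benchmark = 3.71% − 5.4797% = -1.77%

-1.77%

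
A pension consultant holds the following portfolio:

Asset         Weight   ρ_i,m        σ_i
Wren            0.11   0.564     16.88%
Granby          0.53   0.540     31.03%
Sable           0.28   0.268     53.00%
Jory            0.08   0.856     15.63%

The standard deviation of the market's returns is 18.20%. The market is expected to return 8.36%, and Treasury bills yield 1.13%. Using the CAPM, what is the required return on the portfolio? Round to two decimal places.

β_Wren = 0.564 × 16.88% / 18.20% = 0.5231
β_Granby = 0.540 × 31.03% / 18.20% = 0.9207
β_Sable = 0.268 × 53.00% / 18.20% = 0.7804
β_Jory = 0.856 × 15.63% / 18.20% = 0.7351
β_P = Σ w_i β_i = 0.11×0.5231 + 0.53×0.9207 + 0.28×0.7804 + 0.08×0.7351 = 0.8228
MRP = 8.36% − 1.13% = 7.23%
E(R_P) = R_f + β_P × MRP = 1.13% + 0.8228 × 7.23% = 7.08%

7.08%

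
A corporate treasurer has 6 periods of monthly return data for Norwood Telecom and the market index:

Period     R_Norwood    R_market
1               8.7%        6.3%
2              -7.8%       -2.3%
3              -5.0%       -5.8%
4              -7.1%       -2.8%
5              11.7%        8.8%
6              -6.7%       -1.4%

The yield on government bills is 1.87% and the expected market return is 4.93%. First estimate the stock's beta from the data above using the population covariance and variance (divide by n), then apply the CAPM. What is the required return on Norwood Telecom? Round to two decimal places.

6.27%

Mean R_i = (8.7 − 7.8 − 5.0 − 7.1 + 11.7 − 6.7) / 6 = -1.0333%
Mean R_m = (6.3 − 2.3 − 5.8 − 2.8 + 8.8 − 1.4) / 6 = 0.4667%
Σ(R_i − R̄_i)(R_m − R̄_m) = 236.8633  ⇒  Cov = 236.8633 / 6 = 39.4772
Σ(R_m − R̄_m)² = 164.5533  ⇒  Var(R_m) = 164.5533 / 6 = 27.4256
β = Cov / Var(R_m) = 39.4772 / 27.4256 = 1.4394
MRP = 4.93% − 1.87% = 3.06%
E(R) = R_f + β × MRP = 1.87% + 1.4394 × 3.06% = 6.27%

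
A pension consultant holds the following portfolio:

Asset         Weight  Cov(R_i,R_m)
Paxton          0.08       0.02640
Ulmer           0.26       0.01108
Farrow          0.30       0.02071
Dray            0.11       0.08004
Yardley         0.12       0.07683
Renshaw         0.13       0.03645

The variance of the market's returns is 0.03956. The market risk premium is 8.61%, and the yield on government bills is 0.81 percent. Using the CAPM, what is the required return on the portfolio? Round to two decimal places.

β_Paxton = 0.02640 / 0.03956 = 0.6673
β_Ulmer = 0.01108 / 0.03956 = 0.2801
β_Farrow = 0.02071 / 0.03956 = 0.5235
β_Dray = 0.08004 / 0.03956 = 2.0233
β_Yardley = 0.07683 / 0.03956 = 1.9421
β_Renshaw = 0.03645 / 0.03956 = 0.9214
β_P = Σ w_i β_i = 0.08×0.6673 + 0.26×0.2801 + 0.30×0.5235 + 0.11×2.0233 + 0.12×1.9421 + 0.13×0.9214 = 0.8587
E(R_P) = R_f + β_P × MRP = 0.81% + 0.8587 × 8.61% = 8.20%

8.20%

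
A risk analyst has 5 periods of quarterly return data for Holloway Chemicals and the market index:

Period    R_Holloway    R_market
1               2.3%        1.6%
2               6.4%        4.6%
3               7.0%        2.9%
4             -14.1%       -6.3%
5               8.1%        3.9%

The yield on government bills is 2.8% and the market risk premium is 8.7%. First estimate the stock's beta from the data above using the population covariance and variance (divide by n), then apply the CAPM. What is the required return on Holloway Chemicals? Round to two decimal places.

Mean R_i = (2.3 + 6.4 + 7.0 − 14.1 + 8.1) / 5 = 1.9400%
Mean R_m = (1.6 + 4.6 + 2.9 − 6.3 + 3.9) / 5 = 1.3400%
Σ(R_i − R̄_i)(R_m − R̄_m) = 160.8420  ⇒  Cov = 160.8420 / 5 = 32.1684
Σ(R_m − R̄_m)² = 78.0520  ⇒  Var(R_m) = 78.0520 / 5 = 15.6104
β = Cov / Var(R_m) = 32.1684 / 15.6104 = 2.0607
E(R) = R_f + β × MRP = 2.8% + 2.0607 × 8.7% = 20.73%

20.73%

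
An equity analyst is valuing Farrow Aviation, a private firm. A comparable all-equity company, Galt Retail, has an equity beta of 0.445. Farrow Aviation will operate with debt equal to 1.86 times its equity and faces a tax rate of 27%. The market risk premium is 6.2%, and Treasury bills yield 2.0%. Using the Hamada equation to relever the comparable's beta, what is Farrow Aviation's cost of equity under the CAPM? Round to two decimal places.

8.51%

β_L = β_U × [1 + (1 − t)(D/E)] = 0.445 × [1 + (1 − 0.27) × 1.86]
    = 0.445 × [1 + 0.73 × 1.86] = 0.445 × 2.3578 = 1.0492
E(R) = R_f + β_L × MRP = 2.0% + 1.0492 × 6.2% = 8.51%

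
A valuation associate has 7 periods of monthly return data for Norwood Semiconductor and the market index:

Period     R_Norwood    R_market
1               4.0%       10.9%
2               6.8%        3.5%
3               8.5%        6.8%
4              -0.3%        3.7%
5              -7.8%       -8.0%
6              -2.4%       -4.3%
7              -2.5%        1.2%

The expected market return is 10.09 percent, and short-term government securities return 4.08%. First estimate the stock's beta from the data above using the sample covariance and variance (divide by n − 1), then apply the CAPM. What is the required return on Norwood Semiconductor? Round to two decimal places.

Mean R_i = (4.0 + 6.8 + 8.5 − 0.3 − 7.8 − 2.4 − 2.5) / 7 = 0.9000%
Mean R_m = (10.9 + 3.5 + 6.8 + 3.7 − 8.0 − 4.3 + 1.2) / 7 = 1.9714%
Σ(R_i − R̄_i)(R_m − R̄_m) = 181.3900  ⇒  Cov = 181.3900 / 6 = 30.2317
Σ(R_m − R̄_m)² = 247.7143  ⇒  Var(R_m) = 247.7143 / 6 = 41.2857
β = Cov / Var(R_m) = 30.2317 / 41.2857 = 0.7323
MRP = 10.09% − 4.08% = 6.01%
E(R) = R_f + β × MRP = 4.08% + 0.7323 × 6.01% = 8.48%

8.48%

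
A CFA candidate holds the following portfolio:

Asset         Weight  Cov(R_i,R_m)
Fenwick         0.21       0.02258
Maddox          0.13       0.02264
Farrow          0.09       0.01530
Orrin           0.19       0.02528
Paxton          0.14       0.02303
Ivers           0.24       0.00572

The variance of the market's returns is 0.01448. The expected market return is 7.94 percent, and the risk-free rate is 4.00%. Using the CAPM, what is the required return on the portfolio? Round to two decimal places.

9.02%

β_Fenwick = 0.02258 / 0.01448 = 1.5594
β_Maddox = 0.02264 / 0.01448 = 1.5635
β_Farrow = 0.01530 / 0.01448 = 1.0566
β_Orrin = 0.02528 / 0.01448 = 1.7459
β_Paxton = 0.02303 / 0.01448 = 1.5905
β_Ivers = 0.00572 / 0.01448 = 0.3950
β_P = Σ w_i β_i = 0.21×1.5594 + 0.13×1.5635 + 0.09×1.0566 + 0.19×1.7459 + 0.14×1.5905 + 0.24×0.3950 = 1.2750
MRP = 7.94% − 4.00% = 3.94%
E(R_P) = R_f + β_P × MRP = 4.00% + 1.2750 × 3.94% = 9.02%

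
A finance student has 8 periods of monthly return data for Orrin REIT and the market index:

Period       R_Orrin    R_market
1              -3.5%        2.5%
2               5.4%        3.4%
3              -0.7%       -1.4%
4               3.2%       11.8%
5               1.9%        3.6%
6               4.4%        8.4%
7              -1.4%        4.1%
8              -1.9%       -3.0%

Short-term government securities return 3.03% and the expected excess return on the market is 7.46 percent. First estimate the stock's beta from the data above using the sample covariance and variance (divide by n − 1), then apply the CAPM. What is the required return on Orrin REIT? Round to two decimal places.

Mean R_i = (-3.5 + 5.4 − 0.7 + 3.2 + 1.9 + 4.4 − 1.4 − 1.9) / 8 = 0.9250%
Mean R_m = (2.5 + 3.4 − 1.4 + 11.8 + 3.6 + 8.4 + 4.1 − 3.0) / 8 = 3.6750%
Σ(R_i − R̄_i)(R_m − R̄_m) = 64.9150  ⇒  Cov = 64.9150 / 7 = 9.2736
Σ(R_m − R̄_m)² = 160.2950  ⇒  Var(R_m) = 160.2950 / 7 = 22.8993
β = Cov / Var(R_m) = 9.2736 / 22.8993 = 0.4050
E(R) = R_f + β × MRP = 3.03% + 0.4050 × 7.46% = 6.05%

6.05%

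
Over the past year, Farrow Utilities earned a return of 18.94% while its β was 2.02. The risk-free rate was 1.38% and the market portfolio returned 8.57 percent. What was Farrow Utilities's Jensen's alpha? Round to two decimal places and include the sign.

Market excess return = 8.57% − 1.38% = 7.19%
CAPM benchmark = R_f + β(R_m − R_f) = 1.38% + 2.02 × 7.19% = 15.9038%
α = actual − benchmark = 18.94% − 15.9038% = +3.04%

+3.04%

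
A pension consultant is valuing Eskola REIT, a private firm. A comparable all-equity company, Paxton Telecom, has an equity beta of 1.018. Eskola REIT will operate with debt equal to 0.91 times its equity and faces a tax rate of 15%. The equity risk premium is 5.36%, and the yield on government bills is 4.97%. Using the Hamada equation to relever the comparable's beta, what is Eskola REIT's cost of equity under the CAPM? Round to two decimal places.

β_L = β_U × [1 + (1 − t)(D/E)] = 1.018 × [1 + (1 − 0.15) × 0.91]
    = 1.018 × [1 + 0.85 × 0.91] = 1.018 × 1.7735 = 1.8054
E(R) = R_f + β_L × MRP = 4.97% + 1.8054 × 5.36% = 14.65%

14.65%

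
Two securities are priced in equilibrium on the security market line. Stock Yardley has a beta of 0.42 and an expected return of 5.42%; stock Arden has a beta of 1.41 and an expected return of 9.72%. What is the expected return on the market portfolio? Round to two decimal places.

Both satisfy E(R) = R_f + β·MRP, so the slope of the SML is
MRP = (9.72% − 5.42%) / (1.41 − 0.42) = 4.30% / 0.99 = 4.3434%
R_f = E(R_Yardley) − β_Yardley·MRP = 5.42% − 0.42 × 4.3434% = 3.5958%
E(R_m) = R_f + MRP = 3.5958% + 4.3434% = 7.94%

7.94%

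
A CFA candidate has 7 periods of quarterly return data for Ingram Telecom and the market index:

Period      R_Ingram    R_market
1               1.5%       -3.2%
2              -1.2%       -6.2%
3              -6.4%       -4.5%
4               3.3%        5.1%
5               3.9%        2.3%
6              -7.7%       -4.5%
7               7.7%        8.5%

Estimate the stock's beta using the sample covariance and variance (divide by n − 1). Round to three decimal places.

0.822

Mean R_i = (1.5 − 1.2 − 6.4 + 3.3 + 3.9 − 7.7 + 7.7) / 7 = 0.1571%
Mean R_m = (-3.2 − 6.2 − 4.5 + 5.1 + 2.3 − 4.5 + 8.5) / 7 = -0.3571%
Σ(R_i − R̄_i)(R_m − R̄_m) = 157.7329  ⇒  Cov = 157.7329 / 6 = 26.2888
Σ(R_m − R̄_m)² = 191.8371  ⇒  Var(R_m) = 191.8371 / 6 = 31.9729
β = Cov / Var(R_m) = 26.2888 / 31.9729 = 0.8222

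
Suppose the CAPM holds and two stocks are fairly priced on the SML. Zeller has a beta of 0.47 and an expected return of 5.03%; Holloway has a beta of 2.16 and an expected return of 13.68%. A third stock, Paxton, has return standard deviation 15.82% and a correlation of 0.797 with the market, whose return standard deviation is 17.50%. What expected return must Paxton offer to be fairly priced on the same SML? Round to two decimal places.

6.31%

MRP = (13.68% − 5.03%) / (2.16 − 0.47) = 5.1183%
R_f = 5.03% − 0.47 × 5.1183% = 2.6244%
β_Paxton = ρ·σ_i/σ_m = 0.797 × 15.82 / 17.50 = 0.7205
E(R_Paxton) = R_f + β × MRP = 2.6244% + 0.7205 × 5.1183% = 6.31%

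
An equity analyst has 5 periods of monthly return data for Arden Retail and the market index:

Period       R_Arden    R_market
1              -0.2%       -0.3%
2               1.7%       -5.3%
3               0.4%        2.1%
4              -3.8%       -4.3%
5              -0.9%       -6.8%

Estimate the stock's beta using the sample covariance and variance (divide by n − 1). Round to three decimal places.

Mean R_i = (-0.2 + 1.7 + 0.4 − 3.8 − 0.9) / 5 = -0.5600%
Mean R_m = (-0.3 − 5.3 + 2.1 − 4.3 − 6.8) / 5 = -2.9200%
Σ(R_i − R̄_i)(R_m − R̄_m) = 6.1740  ⇒  Cov = 6.1740 / 4 = 1.5435
Σ(R_m − R̄_m)² = 54.6880  ⇒  Var(R_m) = 54.6880 / 4 = 13.6720
β = Cov / Var(R_m) = 1.5435 / 13.6720 = 0.1129

0.113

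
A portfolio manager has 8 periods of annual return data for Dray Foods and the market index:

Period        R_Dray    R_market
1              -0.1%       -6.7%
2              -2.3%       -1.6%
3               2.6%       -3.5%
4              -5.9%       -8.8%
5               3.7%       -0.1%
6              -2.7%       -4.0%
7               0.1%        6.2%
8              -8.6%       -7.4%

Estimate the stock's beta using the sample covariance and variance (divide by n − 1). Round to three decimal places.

Mean R_i = (-0.1 − 2.3 + 2.6 − 5.9 + 3.7 − 2.7 + 0.1 − 8.6) / 8 = -1.6500%
Mean R_m = (-6.7 − 1.6 − 3.5 − 8.8 − 0.1 − 4.0 + 6.2 − 7.4) / 8 = -3.2375%
Σ(R_i − R̄_i)(R_m − R̄_m) = 79.1250  ⇒  Cov = 79.1250 / 7 = 11.3036
Σ(R_m − R̄_m)² = 162.4988  ⇒  Var(R_m) = 162.4988 / 7 = 23.2141
β = Cov / Var(R_m) = 11.3036 / 23.2141 = 0.4869

0.487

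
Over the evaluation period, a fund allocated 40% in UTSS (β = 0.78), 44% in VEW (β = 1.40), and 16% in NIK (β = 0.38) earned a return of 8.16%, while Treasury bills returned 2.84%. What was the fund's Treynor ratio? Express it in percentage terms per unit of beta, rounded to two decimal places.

5.38%

β_P = 0.40×0.78 + 0.44×1.40 + 0.16×0.38 = 0.9888
Treynor = (R_P − R_f) / β_P = (8.16% − 2.84%) / 0.9888 = 5.32% / 0.9888 = 5.38%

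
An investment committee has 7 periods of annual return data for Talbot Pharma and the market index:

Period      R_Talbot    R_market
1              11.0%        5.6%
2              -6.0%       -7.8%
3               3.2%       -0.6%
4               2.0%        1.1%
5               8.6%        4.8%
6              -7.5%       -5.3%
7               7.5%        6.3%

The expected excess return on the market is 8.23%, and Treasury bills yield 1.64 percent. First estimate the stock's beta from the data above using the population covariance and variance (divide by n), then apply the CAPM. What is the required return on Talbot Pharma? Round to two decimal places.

11.85%

Mean R_i = (11.0 − 6.0 + 3.2 + 2.0 + 8.6 − 7.5 + 7.5) / 7 = 2.6857%
Mean R_m = (5.6 − 7.8 − 0.6 + 1.1 + 4.8 − 5.3 + 6.3) / 7 = 0.5857%
Σ(R_i − R̄_i)(R_m − R̄_m) = 225.9486  ⇒  Cov = 225.9486 / 7 = 32.2784
Σ(R_m − R̄_m)² = 182.1886  ⇒  Var(R_m) = 182.1886 / 7 = 26.0269
β = Cov / Var(R_m) = 32.2784 / 26.0269 = 1.2402
E(R) = R_f + β × MRP = 1.64% + 1.2402 × 8.23% = 11.85%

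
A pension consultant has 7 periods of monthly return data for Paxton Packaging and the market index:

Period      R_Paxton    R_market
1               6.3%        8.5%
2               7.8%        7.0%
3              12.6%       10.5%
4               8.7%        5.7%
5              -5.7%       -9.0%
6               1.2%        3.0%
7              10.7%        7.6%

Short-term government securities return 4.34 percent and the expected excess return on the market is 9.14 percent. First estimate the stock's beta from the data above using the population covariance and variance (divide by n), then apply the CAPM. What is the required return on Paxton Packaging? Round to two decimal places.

12.58%

Mean R_i = (6.3 + 7.8 + 12.6 + 8.7 − 5.7 + 1.2 + 10.7) / 7 = 5.9429%
Mean R_m = (8.5 + 7.0 + 10.5 + 5.7 − 9.0 + 3.0 + 7.6) / 7 = 4.7571%
Σ(R_i − R̄_i)(R_m − R̄_m) = 228.3629  ⇒  Cov = 228.3629 / 7 = 32.6233
Σ(R_m − R̄_m)² = 253.3371  ⇒  Var(R_m) = 253.3371 / 7 = 36.1910
β = Cov / Var(R_m) = 32.6233 / 36.1910 = 0.9014
E(R) = R_f + β × MRP = 4.34% + 0.9014 × 9.14% = 12.58%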